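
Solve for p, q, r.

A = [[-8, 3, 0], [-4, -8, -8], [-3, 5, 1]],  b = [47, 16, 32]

Forward elimination on [A|b]:
R2 <- R2 - (1/2)*R1:  [     0  -19/2     -8  -15/2 ]
R3 <- R3 - (3/8)*R1:  [     0   31/8      1  115/8 ]
R3 <- R3 - (-31/76)*R2:  [      0       0  -43/19  215/19 ]
Row echelon form:
[ -8      3       0  |      47 ]
[  0  -19/2      -8  |   -15/2 ]
[  0      0  -43/19  |  215/19 ]
Back-substitution:
r = (215/19) / (-43/19) = -5
q = (-15/2 - (-8)*(-5)) / (-19/2) = 5
p = (47 - (3)*(5)) / -8 = -4

(-4, 5, -5)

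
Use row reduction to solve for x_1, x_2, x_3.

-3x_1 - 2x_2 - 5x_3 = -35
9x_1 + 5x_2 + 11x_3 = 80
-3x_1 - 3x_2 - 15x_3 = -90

(0, 5, 5)

Forward elimination on [A|b]:
R2 <- R2 - (-3)*R1:  [   0   -1   -4  -25 ]
R3 <- R3 - (1)*R1:  [   0   -1  -10  -55 ]
R3 <- R3 - (1)*R2:  [   0    0   -6  -30 ]
Row echelon form:
[ -3  -2  -5  |  -35 ]
[  0  -1  -4  |  -25 ]
[  0   0  -6  |  -30 ]
Back-substitution:
x_3 = (-30) / -6 = 5
x_2 = (-25 - (-4)*(5)) / -1 = 5
x_1 = (-35 - (-2)*(5) - (-5)*(5)) / -3 = 0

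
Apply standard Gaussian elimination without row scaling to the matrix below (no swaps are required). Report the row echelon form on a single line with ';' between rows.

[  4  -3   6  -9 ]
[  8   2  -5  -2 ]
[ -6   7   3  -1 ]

Forward elimination:
R2 <- R2 - (2)*R1:  [   0    8  -17   16 ]
R3 <- R3 - (-3/2)*R1:  [     0    5/2     12  -29/2 ]
R3 <- R3 - (5/16)*R2:  [      0       0  277/16   -39/2 ]
Row echelon form:
[ 4  -3       6     -9 ]
[ 0   8     -17     16 ]
[ 0   0  277/16  -39/2 ]

REF = [4 -3 6 -9; 0 8 -17 16; 0 0 277/16 -39/2]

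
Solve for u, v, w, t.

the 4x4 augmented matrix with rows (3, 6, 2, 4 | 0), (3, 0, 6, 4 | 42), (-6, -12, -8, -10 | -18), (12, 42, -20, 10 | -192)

Forward elimination on [A|b]:
R2 <- R2 - (1)*R1:  [  0  -6   4   0  42 ]
R3 <- R3 - (-2)*R1:  [   0    0   -4   -2  -18 ]
R4 <- R4 - (4)*R1:  [    0    18   -28    -6  -192 ]
R4 <- R4 - (-3)*R2:  [   0    0  -16   -6  -66 ]
R4 <- R4 - (4)*R3:  [ 0  0  0  2  6 ]
Row echelon form:
[ 3   6   2   4  |    0 ]
[ 0  -6   4   0  |   42 ]
[ 0   0  -4  -2  |  -18 ]
[ 0   0   0   2  |    6 ]
Back-substitution:
t = (6) / 2 = 3
w = (-18 - (-2)*(3)) / -4 = 3
v = (42 - (4)*(3)) / -6 = -5
u = (0 - (6)*(-5) - (2)*(3) - (4)*(3)) / 3 = 4

(4, -5, 3, 3)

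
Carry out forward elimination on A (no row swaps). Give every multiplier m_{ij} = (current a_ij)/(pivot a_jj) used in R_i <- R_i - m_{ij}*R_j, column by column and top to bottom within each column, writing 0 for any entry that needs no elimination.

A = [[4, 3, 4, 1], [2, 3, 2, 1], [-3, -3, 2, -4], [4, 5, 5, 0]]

Forward elimination:
R2 <- R2 - (1/2)*R1:  [   0  3/2    0  1/2 ]
R3 <- R3 - (-3/4)*R1:  [     0   -3/4      5  -13/4 ]
R4 <- R4 - (1)*R1:  [  0   2   1  -1 ]
R3 <- R3 - (-1/2)*R2:  [  0   0   5  -3 ]
R4 <- R4 - (4/3)*R2:  [    0     0     1  -5/3 ]
R4 <- R4 - (1/5)*R3:  [      0       0       0  -16/15 ]
Multipliers (in order of application): m_{21} = 1/2, m_{31} = -3/4, m_{41} = 1, m_{32} = -1/2, m_{42} = 4/3, m_{43} = 1/5

multipliers: 1/2, -3/4, 1, -1/2, 4/3, 1/5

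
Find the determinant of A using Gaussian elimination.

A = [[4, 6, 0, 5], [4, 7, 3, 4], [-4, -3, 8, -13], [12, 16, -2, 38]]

det(A) = -4

Forward elimination:
R2 <- R2 - (1)*R1:  [  0   1   3  -1 ]
R3 <- R3 - (-1)*R1:  [  0   3   8  -8 ]
R4 <- R4 - (3)*R1:  [  0  -2  -2  23 ]
R3 <- R3 - (3)*R2:  [  0   0  -1  -5 ]
R4 <- R4 - (-2)*R2:  [  0   0   4  21 ]
R4 <- R4 - (-4)*R3:  [ 0  0  0  1 ]
Upper-triangular form:
[ 4  6   0   5 ]
[ 0  1   3  -1 ]
[ 0  0  -1  -5 ]
[ 0  0   0   1 ]
det(A) = (-1)^0 * (4) * (1) * (-1) * (1) = -4  (0 row swaps -> sign +1)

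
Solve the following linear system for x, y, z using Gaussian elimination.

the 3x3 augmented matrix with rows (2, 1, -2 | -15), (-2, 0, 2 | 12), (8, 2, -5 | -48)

(-4, -3, 2)

Forward elimination on [A|b]:
R2 <- R2 - (-1)*R1:  [  0   1   0  -3 ]
R3 <- R3 - (4)*R1:  [  0  -2   3  12 ]
R3 <- R3 - (-2)*R2:  [ 0  0  3  6 ]
Row echelon form:
[ 2  1  -2  |  -15 ]
[ 0  1   0  |   -3 ]
[ 0  0   3  |    6 ]
Back-substitution:
z = (6) / 3 = 2
y = (-3) / 1 = -3
x = (-15 - (1)*(-3) - (-2)*(2)) / 2 = -4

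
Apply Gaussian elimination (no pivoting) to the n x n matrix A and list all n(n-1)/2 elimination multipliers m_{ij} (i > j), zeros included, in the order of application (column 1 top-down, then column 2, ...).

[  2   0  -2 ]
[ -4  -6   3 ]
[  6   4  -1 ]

multipliers: -2, 3, -2/3

Forward elimination:
R2 <- R2 - (-2)*R1:  [  0  -6  -1 ]
R3 <- R3 - (3)*R1:  [ 0  4  5 ]
R3 <- R3 - (-2/3)*R2:  [    0     0  13/3 ]
Multipliers (in order of application): m_{21} = -2, m_{31} = 3, m_{32} = -2/3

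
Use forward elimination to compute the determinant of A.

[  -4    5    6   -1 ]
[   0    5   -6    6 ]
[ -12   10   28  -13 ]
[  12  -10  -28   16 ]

det(A) = -240

Forward elimination:
R3 <- R3 - (3)*R1:  [   0   -5   10  -10 ]
R4 <- R4 - (-3)*R1:  [   0    5  -10   13 ]
R3 <- R3 - (-1)*R2:  [  0   0   4  -4 ]
R4 <- R4 - (1)*R2:  [  0   0  -4   7 ]
R4 <- R4 - (-1)*R3:  [ 0  0  0  3 ]
Upper-triangular form:
[ -4  5   6  -1 ]
[  0  5  -6   6 ]
[  0  0   4  -4 ]
[  0  0   0   3 ]
det(A) = (-1)^0 * (-4) * (5) * (4) * (3) = -240  (0 row swaps -> sign +1)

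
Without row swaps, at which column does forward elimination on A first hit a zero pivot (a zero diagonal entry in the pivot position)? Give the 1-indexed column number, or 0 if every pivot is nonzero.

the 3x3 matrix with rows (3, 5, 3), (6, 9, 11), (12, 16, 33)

Naive forward elimination:
R2 <- R2 - (2)*R1:  [  0  -1   5 ]
R3 <- R3 - (4)*R1:  [  0  -4  21 ]
R3 <- R3 - (4)*R2:  [ 0  0  1 ]
All pivots nonzero; naive elimination completes without hitting a zero pivot.

first zero-pivot column = 0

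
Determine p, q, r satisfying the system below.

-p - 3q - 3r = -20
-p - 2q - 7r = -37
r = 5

(-4, 3, 5)

Forward elimination on [A|b]:
R2 <- R2 - (1)*R1:  [   0    1   -4  -17 ]
Row echelon form:
[ -1  -3  -3  |  -20 ]
[  0   1  -4  |  -17 ]
[  0   0   1  |    5 ]
Back-substitution:
r = (5) / 1 = 5
q = (-17 - (-4)*(5)) / 1 = 3
p = (-20 - (-3)*(3) - (-3)*(5)) / -1 = -4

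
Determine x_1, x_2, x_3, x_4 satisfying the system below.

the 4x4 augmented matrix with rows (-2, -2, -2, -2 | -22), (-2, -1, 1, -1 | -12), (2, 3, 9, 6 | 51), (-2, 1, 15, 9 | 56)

(3, 2, 1, 5)

Forward elimination on [A|b]:
R2 <- R2 - (1)*R1:  [  0   1   3   1  10 ]
R3 <- R3 - (-1)*R1:  [  0   1   7   4  29 ]
R4 <- R4 - (1)*R1:  [  0   3  17  11  78 ]
R3 <- R3 - (1)*R2:  [  0   0   4   3  19 ]
R4 <- R4 - (3)*R2:  [  0   0   8   8  48 ]
R4 <- R4 - (2)*R3:  [  0   0   0   2  10 ]
Row echelon form:
[ -2  -2  -2  -2  |  -22 ]
[  0   1   3   1  |   10 ]
[  0   0   4   3  |   19 ]
[  0   0   0   2  |   10 ]
Back-substitution:
x_4 = (10) / 2 = 5
x_3 = (19 - (3)*(5)) / 4 = 1
x_2 = (10 - (3)*(1) - (1)*(5)) / 1 = 2
x_1 = (-22 - (-2)*(2) - (-2)*(1) - (-2)*(5)) / -2 = 3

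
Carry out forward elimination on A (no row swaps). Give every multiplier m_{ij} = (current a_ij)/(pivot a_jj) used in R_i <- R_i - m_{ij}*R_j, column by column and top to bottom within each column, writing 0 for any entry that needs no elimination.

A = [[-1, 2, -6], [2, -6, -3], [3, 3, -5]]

multipliers: -2, -3, -9/2

Forward elimination:
R2 <- R2 - (-2)*R1:  [   0   -2  -15 ]
R3 <- R3 - (-3)*R1:  [   0    9  -23 ]
R3 <- R3 - (-9/2)*R2:  [      0       0  -181/2 ]
Multipliers (in order of application): m_{21} = -2, m_{31} = -3, m_{32} = -9/2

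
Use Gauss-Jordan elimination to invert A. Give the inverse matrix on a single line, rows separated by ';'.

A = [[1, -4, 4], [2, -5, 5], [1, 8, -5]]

Gauss-Jordan on [A | I]:
R2 <- R2 - (2)*R1:  [  0   3  -3  |  -2   1   0 ]
R3 <- R3 - (1)*R1:  [  0  12  -9  |  -1   0   1 ]
R2 <- (1/3)*R2:  [    0     1    -1  |  -2/3   1/3     0 ]
R1 <- R1 - (-4)*R2:  [    1     0     0  |  -5/3   4/3     0 ]
R3 <- R3 - (12)*R2:  [  0   0   3  |   7  -4   1 ]
R3 <- (1/3)*R3:  [    0     0     1  |   7/3  -4/3   1/3 ]
R2 <- R2 - (-1)*R3:  [   0    1    0  |  5/3   -1  1/3 ]
Right block of [I | A^{-1}] is the inverse:
[ -5/3   4/3    0 ]
[  5/3    -1  1/3 ]
[  7/3  -4/3  1/3 ]

inverse = [-5/3 4/3 0; 5/3 -1 1/3; 7/3 -4/3 1/3]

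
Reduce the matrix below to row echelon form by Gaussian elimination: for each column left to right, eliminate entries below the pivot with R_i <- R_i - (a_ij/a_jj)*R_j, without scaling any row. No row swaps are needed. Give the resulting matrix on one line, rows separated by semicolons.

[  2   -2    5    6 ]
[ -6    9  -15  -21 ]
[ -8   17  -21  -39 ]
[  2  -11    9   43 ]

Forward elimination:
R2 <- R2 - (-3)*R1:  [  0   3   0  -3 ]
R3 <- R3 - (-4)*R1:  [   0    9   -1  -15 ]
R4 <- R4 - (1)*R1:  [  0  -9   4  37 ]
R3 <- R3 - (3)*R2:  [  0   0  -1  -6 ]
R4 <- R4 - (-3)*R2:  [  0   0   4  28 ]
R4 <- R4 - (-4)*R3:  [ 0  0  0  4 ]
Row echelon form:
[ 2  -2   5   6 ]
[ 0   3   0  -3 ]
[ 0   0  -1  -6 ]
[ 0   0   0   4 ]

REF = [2 -2 5 6; 0 3 0 -3; 0 0 -1 -6; 0 0 0 4]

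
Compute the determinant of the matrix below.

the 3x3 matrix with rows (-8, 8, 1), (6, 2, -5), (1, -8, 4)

Forward elimination:
R2 <- R2 - (-3/4)*R1:  [     0      8  -17/4 ]
R3 <- R3 - (-1/8)*R1:  [    0    -7  33/8 ]
R3 <- R3 - (-7/8)*R2:  [     0      0  13/32 ]
Upper-triangular form:
[ -8  8      1 ]
[  0  8  -17/4 ]
[  0  0  13/32 ]
det(A) = (-1)^0 * (-8) * (8) * (13/32) = -26  (0 row swaps -> sign +1)

det(A) = -26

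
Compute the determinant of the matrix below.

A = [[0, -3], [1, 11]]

Forward elimination:
R1 <-> R2   (pivot in column 1 was zero)
[ 1  11 ]
[ 0  -3 ]
Upper-triangular form:
[ 1  11 ]
[ 0  -3 ]
det(A) = (-1)^1 * (1) * (-3) = 3  (1 row swap -> sign -1)

det(A) = 3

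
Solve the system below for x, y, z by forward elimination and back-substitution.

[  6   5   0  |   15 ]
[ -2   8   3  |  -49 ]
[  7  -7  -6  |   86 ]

(5, -3, -5)

Forward elimination on [A|b]:
R2 <- R2 - (-1/3)*R1:  [    0  29/3     3   -44 ]
R3 <- R3 - (7/6)*R1:  [     0  -77/6     -6  137/2 ]
R3 <- R3 - (-77/58)*R2:  [       0        0  -117/58   585/58 ]
Row echelon form:
[ 6     5        0  |      15 ]
[ 0  29/3        3  |     -44 ]
[ 0     0  -117/58  |  585/58 ]
Back-substitution:
z = (585/58) / (-117/58) = -5
y = (-44 - (3)*(-5)) / (29/3) = -3
x = (15 - (5)*(-3)) / 6 = 5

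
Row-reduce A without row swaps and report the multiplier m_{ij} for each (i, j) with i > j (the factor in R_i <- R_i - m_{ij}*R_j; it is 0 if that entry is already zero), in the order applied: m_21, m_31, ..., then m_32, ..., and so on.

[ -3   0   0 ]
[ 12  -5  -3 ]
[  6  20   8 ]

multipliers: -4, -2, -4

Forward elimination:
R2 <- R2 - (-4)*R1:  [  0  -5  -3 ]
R3 <- R3 - (-2)*R1:  [  0  20   8 ]
R3 <- R3 - (-4)*R2:  [  0   0  -4 ]
Multipliers (in order of application): m_{21} = -4, m_{31} = -2, m_{32} = -4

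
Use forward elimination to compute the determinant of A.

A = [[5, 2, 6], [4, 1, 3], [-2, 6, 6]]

det(A) = 36

Forward elimination:
R2 <- R2 - (4/5)*R1:  [    0  -3/5  -9/5 ]
R3 <- R3 - (-2/5)*R1:  [    0  34/5  42/5 ]
R3 <- R3 - (-34/3)*R2:  [   0    0  -12 ]
Upper-triangular form:
[ 5     2     6 ]
[ 0  -3/5  -9/5 ]
[ 0     0   -12 ]
det(A) = (-1)^0 * (5) * (-3/5) * (-12) = 36  (0 row swaps -> sign +1)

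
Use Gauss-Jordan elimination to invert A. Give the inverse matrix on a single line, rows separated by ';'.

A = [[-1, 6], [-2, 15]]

inverse = [-5 2; -2/3 1/3]

Gauss-Jordan on [A | I]:
R1 <- (1/-1)*R1:  [  1  -6  |  -1   0 ]
R2 <- R2 - (-2)*R1:  [  0   3  |  -2   1 ]
R2 <- (1/3)*R2:  [    0     1  |  -2/3   1/3 ]
R1 <- R1 - (-6)*R2:  [  1   0  |  -5   2 ]
Right block of [I | A^{-1}] is the inverse:
[   -5    2 ]
[ -2/3  1/3 ]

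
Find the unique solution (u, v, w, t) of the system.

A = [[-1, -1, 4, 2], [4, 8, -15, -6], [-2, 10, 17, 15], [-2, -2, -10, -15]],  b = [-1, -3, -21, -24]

Forward elimination on [A|b]:
R2 <- R2 - (-4)*R1:  [  0   4   1   2  -7 ]
R3 <- R3 - (2)*R1:  [   0   12    9   11  -19 ]
R4 <- R4 - (2)*R1:  [   0    0  -18  -19  -22 ]
R3 <- R3 - (3)*R2:  [ 0  0  6  5  2 ]
R4 <- R4 - (-3)*R3:  [   0    0    0   -4  -16 ]
Row echelon form:
[ -1  -1  4   2  |   -1 ]
[  0   4  1   2  |   -7 ]
[  0   0  6   5  |    2 ]
[  0   0  0  -4  |  -16 ]
Back-substitution:
t = (-16) / -4 = 4
w = (2 - (5)*(4)) / 6 = -3
v = (-7 - (1)*(-3) - (2)*(4)) / 4 = -3
u = (-1 - (-1)*(-3) - (4)*(-3) - (2)*(4)) / -1 = 0

(0, -3, -3, 4)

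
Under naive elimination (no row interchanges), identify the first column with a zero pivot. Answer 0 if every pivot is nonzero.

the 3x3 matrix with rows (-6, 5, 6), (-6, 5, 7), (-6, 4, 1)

first zero-pivot column = 2

Naive forward elimination:
R2 <- R2 - (1)*R1:  [ 0  0  1 ]
R3 <- R3 - (1)*R1:  [  0  -1  -5 ]
Matrix at this point:
[ -6   5   6 ]
[  0   0   1 ]
[  0  -1  -5 ]
Pivot entry (2,2) is zero but row 3 has -1 in column 2 -> naive elimination stops; a row interchange (e.g. R2 <-> R3) would be required here.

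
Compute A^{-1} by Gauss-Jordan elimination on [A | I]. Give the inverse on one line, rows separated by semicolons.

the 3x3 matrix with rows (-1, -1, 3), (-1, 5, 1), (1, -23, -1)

inverse = [1/2 -35/18 -4/9; 0 -1/18 -1/18; 1/2 -2/3 -1/6]

Gauss-Jordan on [A | I]:
R1 <- (1/-1)*R1:  [  1   1  -3  |  -1   0   0 ]
R2 <- R2 - (-1)*R1:  [  0   6  -2  |  -1   1   0 ]
R3 <- R3 - (1)*R1:  [   0  -24    2  |    1    0    1 ]
R2 <- (1/6)*R2:  [    0     1  -1/3  |  -1/6   1/6     0 ]
R1 <- R1 - (1)*R2:  [    1     0  -8/3  |  -5/6  -1/6     0 ]
R3 <- R3 - (-24)*R2:  [  0   0  -6  |  -3   4   1 ]
R3 <- (1/-6)*R3:  [    0     0     1  |   1/2  -2/3  -1/6 ]
R1 <- R1 - (-8/3)*R3:  [      1       0       0  |     1/2  -35/18    -4/9 ]
R2 <- R2 - (-1/3)*R3:  [     0      1      0  |      0  -1/18  -1/18 ]
Right block of [I | A^{-1}] is the inverse:
[ 1/2  -35/18   -4/9 ]
[   0   -1/18  -1/18 ]
[ 1/2    -2/3   -1/6 ]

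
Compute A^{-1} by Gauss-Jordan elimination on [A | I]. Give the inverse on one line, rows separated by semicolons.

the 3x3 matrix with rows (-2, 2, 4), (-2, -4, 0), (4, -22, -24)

inverse = [-2 5/6 -1/3; 1 -2/3 1/6; -5/4 3/4 -1/4]

Gauss-Jordan on [A | I]:
R1 <- (1/-2)*R1:  [    1    -1    -2  |  -1/2     0     0 ]
R2 <- R2 - (-2)*R1:  [  0  -6  -4  |  -1   1   0 ]
R3 <- R3 - (4)*R1:  [   0  -18  -16  |    2    0    1 ]
R2 <- (1/-6)*R2:  [    0     1   2/3  |   1/6  -1/6     0 ]
R1 <- R1 - (-1)*R2:  [    1     0  -4/3  |  -1/3  -1/6     0 ]
R3 <- R3 - (-18)*R2:  [  0   0  -4  |   5  -3   1 ]
R3 <- (1/-4)*R3:  [    0     0     1  |  -5/4   3/4  -1/4 ]
R1 <- R1 - (-4/3)*R3:  [    1     0     0  |    -2   5/6  -1/3 ]
R2 <- R2 - (2/3)*R3:  [    0     1     0  |     1  -2/3   1/6 ]
Right block of [I | A^{-1}] is the inverse:
[   -2   5/6  -1/3 ]
[    1  -2/3   1/6 ]
[ -5/4   3/4  -1/4 ]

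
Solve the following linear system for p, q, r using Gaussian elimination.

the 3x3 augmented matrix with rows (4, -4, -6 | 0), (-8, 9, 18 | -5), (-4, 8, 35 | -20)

(-5, -5, 0)

Forward elimination on [A|b]:
R2 <- R2 - (-2)*R1:  [  0   1   6  -5 ]
R3 <- R3 - (-1)*R1:  [   0    4   29  -20 ]
R3 <- R3 - (4)*R2:  [ 0  0  5  0 ]
Row echelon form:
[ 4  -4  -6  |   0 ]
[ 0   1   6  |  -5 ]
[ 0   0   5  |   0 ]
Back-substitution:
r = (0) / 5 = 0
q = (-5 - (6)*(0)) / 1 = -5
p = (0 - (-4)*(-5) - (-6)*(0)) / 4 = -5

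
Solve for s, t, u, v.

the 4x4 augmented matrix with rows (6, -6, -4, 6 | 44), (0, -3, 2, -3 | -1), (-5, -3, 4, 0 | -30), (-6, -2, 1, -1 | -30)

Forward elimination on [A|b]:
R3 <- R3 - (-5/6)*R1:  [    0    -8   2/3     5  20/3 ]
R4 <- R4 - (-1)*R1:  [  0  -8  -3   5  14 ]
R3 <- R3 - (8/3)*R2:  [     0      0  -14/3     13   28/3 ]
R4 <- R4 - (8/3)*R2:  [     0      0  -25/3     13   50/3 ]
R4 <- R4 - (25/14)*R3:  [       0        0        0  -143/14        0 ]
Row echelon form:
[ 6  -6     -4        6  |    44 ]
[ 0  -3      2       -3  |    -1 ]
[ 0   0  -14/3       13  |  28/3 ]
[ 0   0      0  -143/14  |     0 ]
Back-substitution:
v = (0) / (-143/14) = 0
u = (28/3 - (13)*(0)) / (-14/3) = -2
t = (-1 - (2)*(-2) - (-3)*(0)) / -3 = -1
s = (44 - (-6)*(-1) - (-4)*(-2) - (6)*(0)) / 6 = 5

(5, -1, -2, 0)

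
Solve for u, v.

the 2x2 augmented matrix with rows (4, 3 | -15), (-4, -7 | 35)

Forward elimination on [A|b]:
R2 <- R2 - (-1)*R1:  [  0  -4  20 ]
Row echelon form:
[ 4   3  |  -15 ]
[ 0  -4  |   20 ]
Back-substitution:
v = (20) / -4 = -5
u = (-15 - (3)*(-5)) / 4 = 0

(0, -5)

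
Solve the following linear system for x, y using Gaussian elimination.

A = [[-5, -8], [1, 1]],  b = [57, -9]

(-5, -4)

Forward elimination on [A|b]:
R2 <- R2 - (-1/5)*R1:  [    0  -3/5  12/5 ]
Row echelon form:
[ -5    -8  |    57 ]
[  0  -3/5  |  12/5 ]
Back-substitution:
y = (12/5) / (-3/5) = -4
x = (57 - (-8)*(-4)) / -5 = -5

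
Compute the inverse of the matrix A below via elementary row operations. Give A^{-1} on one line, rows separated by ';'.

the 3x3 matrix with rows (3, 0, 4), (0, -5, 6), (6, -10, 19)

inverse = [-7/3 -8/3 4/3; 12/5 11/5 -6/5; 2 2 -1]

Gauss-Jordan on [A | I]:
R1 <- (1/3)*R1:  [   1    0  4/3  |  1/3    0    0 ]
R3 <- R3 - (6)*R1:  [   0  -10   11  |   -2    0    1 ]
R2 <- (1/-5)*R2:  [    0     1  -6/5  |     0  -1/5     0 ]
R3 <- R3 - (-10)*R2:  [  0   0  -1  |  -2  -2   1 ]
R3 <- (1/-1)*R3:  [  0   0   1  |   2   2  -1 ]
R1 <- R1 - (4/3)*R3:  [    1     0     0  |  -7/3  -8/3   4/3 ]
R2 <- R2 - (-6/5)*R3:  [    0     1     0  |  12/5  11/5  -6/5 ]
Right block of [I | A^{-1}] is the inverse:
[ -7/3  -8/3   4/3 ]
[ 12/5  11/5  -6/5 ]
[    2     2    -1 ]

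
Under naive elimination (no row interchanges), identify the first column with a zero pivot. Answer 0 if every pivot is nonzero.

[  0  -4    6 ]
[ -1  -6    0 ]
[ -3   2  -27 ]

first zero-pivot column = 1

Naive forward elimination:
Pivot entry (1,1) is zero but row 2 has -1 in column 1 -> naive elimination stops; a row interchange (e.g. R1 <-> R2) would be required here.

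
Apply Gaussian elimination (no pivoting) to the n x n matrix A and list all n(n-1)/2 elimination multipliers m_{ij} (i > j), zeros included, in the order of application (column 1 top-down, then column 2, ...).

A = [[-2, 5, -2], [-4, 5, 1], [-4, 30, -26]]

multipliers: 2, 2, -4

Forward elimination:
R2 <- R2 - (2)*R1:  [  0  -5   5 ]
R3 <- R3 - (2)*R1:  [   0   20  -22 ]
R3 <- R3 - (-4)*R2:  [  0   0  -2 ]
Multipliers (in order of application): m_{21} = 2, m_{31} = 2, m_{32} = -4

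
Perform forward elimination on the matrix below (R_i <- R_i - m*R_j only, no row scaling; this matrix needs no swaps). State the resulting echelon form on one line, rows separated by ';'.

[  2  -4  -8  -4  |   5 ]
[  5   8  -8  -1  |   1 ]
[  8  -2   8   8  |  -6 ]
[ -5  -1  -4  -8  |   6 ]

REF = [2 -4 -8 -4 5; 0 18 12 9 -23/2; 0 0 92/3 17 -307/18; 0 0 0 -75/23 152/69]

Forward elimination:
R2 <- R2 - (5/2)*R1:  [     0     18     12      9  -23/2 ]
R3 <- R3 - (4)*R1:  [   0   14   40   24  -26 ]
R4 <- R4 - (-5/2)*R1:  [    0   -11   -24   -18  37/2 ]
R3 <- R3 - (7/9)*R2:  [       0        0     92/3       17  -307/18 ]
R4 <- R4 - (-11/18)*R2:  [      0       0   -50/3   -25/2  413/36 ]
R4 <- R4 - (-25/46)*R3:  [      0       0       0  -75/23  152/69 ]
Row echelon form:
[ 2  -4    -8      -4  |        5 ]
[ 0  18    12       9  |    -23/2 ]
[ 0   0  92/3      17  |  -307/18 ]
[ 0   0     0  -75/23  |   152/69 ]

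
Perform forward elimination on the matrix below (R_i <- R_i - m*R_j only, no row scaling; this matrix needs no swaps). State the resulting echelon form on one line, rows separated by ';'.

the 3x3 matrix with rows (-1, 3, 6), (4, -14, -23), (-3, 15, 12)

REF = [-1 3 6; 0 -2 1; 0 0 -3]

Forward elimination:
R2 <- R2 - (-4)*R1:  [  0  -2   1 ]
R3 <- R3 - (3)*R1:  [  0   6  -6 ]
R3 <- R3 - (-3)*R2:  [  0   0  -3 ]
Row echelon form:
[ -1   3   6 ]
[  0  -2   1 ]
[  0   0  -3 ]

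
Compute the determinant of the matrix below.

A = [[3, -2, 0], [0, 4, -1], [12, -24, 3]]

Forward elimination:
R3 <- R3 - (4)*R1:  [   0  -16    3 ]
R3 <- R3 - (-4)*R2:  [  0   0  -1 ]
Upper-triangular form:
[ 3  -2   0 ]
[ 0   4  -1 ]
[ 0   0  -1 ]
det(A) = (-1)^0 * (3) * (4) * (-1) = -12  (0 row swaps -> sign +1)

det(A) = -12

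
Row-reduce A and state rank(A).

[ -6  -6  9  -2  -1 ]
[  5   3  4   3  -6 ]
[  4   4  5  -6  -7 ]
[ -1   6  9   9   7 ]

rank(A) = 4

Row reduction:
R2 <- R2 - (-5/6)*R1:  [     0     -2   23/2    4/3  -41/6 ]
R3 <- R3 - (-2/3)*R1:  [     0      0     11  -22/3  -23/3 ]
R4 <- R4 - (1/6)*R1:  [    0     7  15/2  28/3  43/6 ]
R4 <- R4 - (-7/2)*R2:  [     0      0  191/4     14  -67/4 ]
R4 <- R4 - (191/44)*R3:  [       0        0        0    275/6  1091/66 ]
Row echelon form:
[ -6  -6     9     -2       -1 ]
[  0  -2  23/2    4/3    -41/6 ]
[  0   0    11  -22/3    -23/3 ]
[  0   0     0  275/6  1091/66 ]
Nonzero rows / pivot columns: 4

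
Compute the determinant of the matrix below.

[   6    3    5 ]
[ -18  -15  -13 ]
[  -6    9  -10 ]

det(A) = 36

Forward elimination:
R2 <- R2 - (-3)*R1:  [  0  -6   2 ]
R3 <- R3 - (-1)*R1:  [  0  12  -5 ]
R3 <- R3 - (-2)*R2:  [  0   0  -1 ]
Upper-triangular form:
[ 6   3   5 ]
[ 0  -6   2 ]
[ 0   0  -1 ]
det(A) = (-1)^0 * (6) * (-6) * (-1) = 36  (0 row swaps -> sign +1)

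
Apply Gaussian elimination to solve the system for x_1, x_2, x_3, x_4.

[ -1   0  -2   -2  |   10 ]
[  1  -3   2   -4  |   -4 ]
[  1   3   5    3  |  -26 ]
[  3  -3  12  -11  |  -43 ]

(2, 0, -5, -1)

Forward elimination on [A|b]:
R2 <- R2 - (-1)*R1:  [  0  -3   0  -6   6 ]
R3 <- R3 - (-1)*R1:  [   0    3    3    1  -16 ]
R4 <- R4 - (-3)*R1:  [   0   -3    6  -17  -13 ]
R3 <- R3 - (-1)*R2:  [   0    0    3   -5  -10 ]
R4 <- R4 - (1)*R2:  [   0    0    6  -11  -19 ]
R4 <- R4 - (2)*R3:  [  0   0   0  -1   1 ]
Row echelon form:
[ -1   0  -2  -2  |   10 ]
[  0  -3   0  -6  |    6 ]
[  0   0   3  -5  |  -10 ]
[  0   0   0  -1  |    1 ]
Back-substitution:
x_4 = (1) / -1 = -1
x_3 = (-10 - (-5)*(-1)) / 3 = -5
x_2 = (6 - (-6)*(-1)) / -3 = 0
x_1 = (10 - (-2)*(-5) - (-2)*(-1)) / -1 = 2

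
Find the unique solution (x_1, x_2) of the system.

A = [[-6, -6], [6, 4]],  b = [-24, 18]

Forward elimination on [A|b]:
R2 <- R2 - (-1)*R1:  [  0  -2  -6 ]
Row echelon form:
[ -6  -6  |  -24 ]
[  0  -2  |   -6 ]
Back-substitution:
x_2 = (-6) / -2 = 3
x_1 = (-24 - (-6)*(3)) / -6 = 1

(1, 3)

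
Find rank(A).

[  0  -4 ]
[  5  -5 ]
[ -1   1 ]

Row reduction:
R1 <-> R2   (pivot in column 1 was zero)
[  5  -5 ]
[  0  -4 ]
[ -1   1 ]
R3 <- R3 - (-1/5)*R1:  [ 0  0 ]
Row echelon form:
[ 5  -5 ]
[ 0  -4 ]
[ 0   0 ]
Nonzero rows / pivot columns: 2

rank(A) = 2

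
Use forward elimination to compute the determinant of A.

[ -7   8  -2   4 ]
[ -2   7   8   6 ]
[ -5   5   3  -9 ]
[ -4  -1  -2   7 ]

Forward elimination:
R2 <- R2 - (2/7)*R1:  [    0  33/7  60/7  34/7 ]
R3 <- R3 - (5/7)*R1:  [     0   -5/7   31/7  -83/7 ]
R4 <- R4 - (4/7)*R1:  [     0  -39/7   -6/7   33/7 ]
R3 <- R3 - (-5/33)*R2:  [       0        0    63/11  -367/33 ]
R4 <- R4 - (-13/11)*R2:  [      0       0  102/11  115/11 ]
R4 <- R4 - (34/21)*R3:  [       0        0        0  1793/63 ]
Upper-triangular form:
[ -7     8     -2        4 ]
[  0  33/7   60/7     34/7 ]
[  0     0  63/11  -367/33 ]
[  0     0      0  1793/63 ]
det(A) = (-1)^0 * (-7) * (33/7) * (63/11) * (1793/63) = -5379  (0 row swaps -> sign +1)

det(A) = -5379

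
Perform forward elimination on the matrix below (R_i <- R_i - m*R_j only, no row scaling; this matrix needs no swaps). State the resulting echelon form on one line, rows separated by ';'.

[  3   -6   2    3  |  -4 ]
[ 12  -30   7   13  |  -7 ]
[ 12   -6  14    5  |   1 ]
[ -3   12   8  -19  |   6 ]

REF = [3 -6 2 3 -4; 0 -6 -1 1 9; 0 0 3 -4 44; 0 0 0 -3 -121]

Forward elimination:
R2 <- R2 - (4)*R1:  [  0  -6  -1   1   9 ]
R3 <- R3 - (4)*R1:  [  0  18   6  -7  17 ]
R4 <- R4 - (-1)*R1:  [   0    6   10  -16    2 ]
R3 <- R3 - (-3)*R2:  [  0   0   3  -4  44 ]
R4 <- R4 - (-1)*R2:  [   0    0    9  -15   11 ]
R4 <- R4 - (3)*R3:  [    0     0     0    -3  -121 ]
Row echelon form:
[ 3  -6   2   3  |    -4 ]
[ 0  -6  -1   1  |     9 ]
[ 0   0   3  -4  |    44 ]
[ 0   0   0  -3  |  -121 ]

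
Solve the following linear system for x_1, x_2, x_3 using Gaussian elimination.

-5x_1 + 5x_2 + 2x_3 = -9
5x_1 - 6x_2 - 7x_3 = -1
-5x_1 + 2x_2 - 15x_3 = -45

Forward elimination on [A|b]:
R2 <- R2 - (-1)*R1:  [   0   -1   -5  -10 ]
R3 <- R3 - (1)*R1:  [   0   -3  -17  -36 ]
R3 <- R3 - (3)*R2:  [  0   0  -2  -6 ]
Row echelon form:
[ -5   5   2  |   -9 ]
[  0  -1  -5  |  -10 ]
[  0   0  -2  |   -6 ]
Back-substitution:
x_3 = (-6) / -2 = 3
x_2 = (-10 - (-5)*(3)) / -1 = -5
x_1 = (-9 - (5)*(-5) - (2)*(3)) / -5 = -2

(-2, -5, 3)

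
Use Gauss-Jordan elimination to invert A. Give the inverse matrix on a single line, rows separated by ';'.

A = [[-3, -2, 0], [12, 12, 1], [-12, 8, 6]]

inverse = [-8/3 -1/2 1/12; 7/2 3/4 -1/8; -10 -2 1/2]

Gauss-Jordan on [A | I]:
R1 <- (1/-3)*R1:  [    1   2/3     0  |  -1/3     0     0 ]
R2 <- R2 - (12)*R1:  [ 0  4  1  |  4  1  0 ]
R3 <- R3 - (-12)*R1:  [  0  16   6  |  -4   0   1 ]
R2 <- (1/4)*R2:  [   0    1  1/4  |    1  1/4    0 ]
R1 <- R1 - (2/3)*R2:  [    1     0  -1/6  |    -1  -1/6     0 ]
R3 <- R3 - (16)*R2:  [   0    0    2  |  -20   -4    1 ]
R3 <- (1/2)*R3:  [   0    0    1  |  -10   -2  1/2 ]
R1 <- R1 - (-1/6)*R3:  [    1     0     0  |  -8/3  -1/2  1/12 ]
R2 <- R2 - (1/4)*R3:  [    0     1     0  |   7/2   3/4  -1/8 ]
Right block of [I | A^{-1}] is the inverse:
[ -8/3  -1/2  1/12 ]
[  7/2   3/4  -1/8 ]
[  -10    -2   1/2 ]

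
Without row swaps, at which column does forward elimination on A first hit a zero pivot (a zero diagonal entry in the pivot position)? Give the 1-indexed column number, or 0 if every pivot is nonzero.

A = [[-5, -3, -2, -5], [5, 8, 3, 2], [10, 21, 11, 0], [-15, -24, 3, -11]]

first zero-pivot column = 0

Naive forward elimination:
R2 <- R2 - (-1)*R1:  [  0   5   1  -3 ]
R3 <- R3 - (-2)*R1:  [   0   15    7  -10 ]
R4 <- R4 - (3)*R1:  [   0  -15    9    4 ]
R3 <- R3 - (3)*R2:  [  0   0   4  -1 ]
R4 <- R4 - (-3)*R2:  [  0   0  12  -5 ]
R4 <- R4 - (3)*R3:  [  0   0   0  -2 ]
All pivots nonzero; naive elimination completes without hitting a zero pivot.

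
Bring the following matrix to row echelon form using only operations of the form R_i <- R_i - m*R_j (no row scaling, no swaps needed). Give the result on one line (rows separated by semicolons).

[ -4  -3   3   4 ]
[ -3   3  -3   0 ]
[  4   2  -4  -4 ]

REF = [-4 -3 3 4; 0 21/4 -21/4 -3; 0 0 -2 -4/7]

Forward elimination:
R2 <- R2 - (3/4)*R1:  [     0   21/4  -21/4     -3 ]
R3 <- R3 - (-1)*R1:  [  0  -1  -1   0 ]
R3 <- R3 - (-4/21)*R2:  [    0     0    -2  -4/7 ]
Row echelon form:
[ -4    -3      3     4 ]
[  0  21/4  -21/4    -3 ]
[  0     0     -2  -4/7 ]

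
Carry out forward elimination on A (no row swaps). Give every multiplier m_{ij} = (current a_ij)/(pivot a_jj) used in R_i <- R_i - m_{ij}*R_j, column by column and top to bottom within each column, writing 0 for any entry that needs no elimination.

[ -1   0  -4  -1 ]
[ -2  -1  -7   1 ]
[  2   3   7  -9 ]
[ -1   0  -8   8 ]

multipliers: 2, -2, 1, -3, 0, -2

Forward elimination:
R2 <- R2 - (2)*R1:  [  0  -1   1   3 ]
R3 <- R3 - (-2)*R1:  [   0    3   -1  -11 ]
R4 <- R4 - (1)*R1:  [  0   0  -4   9 ]
R3 <- R3 - (-3)*R2:  [  0   0   2  -2 ]
R4: entry in column 2 is already 0 -> m_{42} = 0 (no row operation needed)
R4 <- R4 - (-2)*R3:  [ 0  0  0  5 ]
Multipliers (in order of application): m_{21} = 2, m_{31} = -2, m_{41} = 1, m_{32} = -3, m_{42} = 0, m_{43} = -2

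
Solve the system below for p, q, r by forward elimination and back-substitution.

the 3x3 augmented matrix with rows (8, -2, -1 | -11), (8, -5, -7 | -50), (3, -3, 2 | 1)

Forward elimination on [A|b]:
R2 <- R2 - (1)*R1:  [   0   -3   -6  -39 ]
R3 <- R3 - (3/8)*R1:  [    0  -9/4  19/8  41/8 ]
R3 <- R3 - (3/4)*R2:  [     0      0   55/8  275/8 ]
Row echelon form:
[ 8  -2    -1  |    -11 ]
[ 0  -3    -6  |    -39 ]
[ 0   0  55/8  |  275/8 ]
Back-substitution:
r = (275/8) / (55/8) = 5
q = (-39 - (-6)*(5)) / -3 = 3
p = (-11 - (-2)*(3) - (-1)*(5)) / 8 = 0

(0, 3, 5)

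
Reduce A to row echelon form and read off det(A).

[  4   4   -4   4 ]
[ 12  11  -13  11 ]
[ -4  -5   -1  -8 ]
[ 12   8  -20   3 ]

det(A) = -32

Forward elimination:
R2 <- R2 - (3)*R1:  [  0  -1  -1  -1 ]
R3 <- R3 - (-1)*R1:  [  0  -1  -5  -4 ]
R4 <- R4 - (3)*R1:  [  0  -4  -8  -9 ]
R3 <- R3 - (1)*R2:  [  0   0  -4  -3 ]
R4 <- R4 - (4)*R2:  [  0   0  -4  -5 ]
R4 <- R4 - (1)*R3:  [  0   0   0  -2 ]
Upper-triangular form:
[ 4   4  -4   4 ]
[ 0  -1  -1  -1 ]
[ 0   0  -4  -3 ]
[ 0   0   0  -2 ]
det(A) = (-1)^0 * (4) * (-1) * (-4) * (-2) = -32  (0 row swaps -> sign +1)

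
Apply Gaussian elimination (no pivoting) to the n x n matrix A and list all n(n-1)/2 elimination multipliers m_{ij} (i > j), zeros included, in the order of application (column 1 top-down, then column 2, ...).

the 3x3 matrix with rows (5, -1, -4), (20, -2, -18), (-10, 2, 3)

Forward elimination:
R2 <- R2 - (4)*R1:  [  0   2  -2 ]
R3 <- R3 - (-2)*R1:  [  0   0  -5 ]
R3: entry in column 2 is already 0 -> m_{32} = 0 (no row operation needed)
Multipliers (in order of application): m_{21} = 4, m_{31} = -2, m_{32} = 0

multipliers: 4, -2, 0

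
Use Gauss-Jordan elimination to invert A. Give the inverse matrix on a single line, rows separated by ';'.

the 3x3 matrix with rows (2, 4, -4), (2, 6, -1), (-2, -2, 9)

Gauss-Jordan on [A | I]:
R1 <- (1/2)*R1:  [   1    2   -2  |  1/2    0    0 ]
R2 <- R2 - (2)*R1:  [  0   2   3  |  -1   1   0 ]
R3 <- R3 - (-2)*R1:  [ 0  2  5  |  1  0  1 ]
R2 <- (1/2)*R2:  [    0     1   3/2  |  -1/2   1/2     0 ]
R1 <- R1 - (2)*R2:  [   1    0   -5  |  3/2   -1    0 ]
R3 <- R3 - (2)*R2:  [  0   0   2  |   2  -1   1 ]
R3 <- (1/2)*R3:  [    0     0     1  |     1  -1/2   1/2 ]
R1 <- R1 - (-5)*R3:  [    1     0     0  |  13/2  -7/2   5/2 ]
R2 <- R2 - (3/2)*R3:  [    0     1     0  |    -2   5/4  -3/4 ]
Right block of [I | A^{-1}] is the inverse:
[ 13/2  -7/2   5/2 ]
[   -2   5/4  -3/4 ]
[    1  -1/2   1/2 ]

inverse = [13/2 -7/2 5/2; -2 5/4 -3/4; 1 -1/2 1/2]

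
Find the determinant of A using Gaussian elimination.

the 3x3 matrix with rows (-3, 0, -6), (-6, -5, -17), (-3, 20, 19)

Forward elimination:
R2 <- R2 - (2)*R1:  [  0  -5  -5 ]
R3 <- R3 - (1)*R1:  [  0  20  25 ]
R3 <- R3 - (-4)*R2:  [ 0  0  5 ]
Upper-triangular form:
[ -3   0  -6 ]
[  0  -5  -5 ]
[  0   0   5 ]
det(A) = (-1)^0 * (-3) * (-5) * (5) = 75  (0 row swaps -> sign +1)

det(A) = 75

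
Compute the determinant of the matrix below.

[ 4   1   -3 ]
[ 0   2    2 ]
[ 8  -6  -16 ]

Forward elimination:
R3 <- R3 - (2)*R1:  [   0   -8  -10 ]
R3 <- R3 - (-4)*R2:  [  0   0  -2 ]
Upper-triangular form:
[ 4  1  -3 ]
[ 0  2   2 ]
[ 0  0  -2 ]
det(A) = (-1)^0 * (4) * (2) * (-2) = -16  (0 row swaps -> sign +1)

det(A) = -16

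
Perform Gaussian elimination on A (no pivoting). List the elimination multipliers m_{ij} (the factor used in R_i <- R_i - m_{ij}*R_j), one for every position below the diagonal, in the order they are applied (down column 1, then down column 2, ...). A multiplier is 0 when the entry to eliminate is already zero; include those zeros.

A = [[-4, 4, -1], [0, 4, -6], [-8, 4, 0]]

multipliers: 0, 2, -1

Forward elimination:
R2: entry in column 1 is already 0 -> m_{21} = 0 (no row operation needed)
R3 <- R3 - (2)*R1:  [  0  -4   2 ]
R3 <- R3 - (-1)*R2:  [  0   0  -4 ]
Multipliers (in order of application): m_{21} = 0, m_{31} = 2, m_{32} = -1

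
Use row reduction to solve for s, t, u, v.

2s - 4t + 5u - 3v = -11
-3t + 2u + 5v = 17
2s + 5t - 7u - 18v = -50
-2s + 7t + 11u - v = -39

Forward elimination on [A|b]:
R3 <- R3 - (1)*R1:  [   0    9  -12  -15  -39 ]
R4 <- R4 - (-1)*R1:  [   0    3   16   -4  -50 ]
R3 <- R3 - (-3)*R2:  [  0   0  -6   0  12 ]
R4 <- R4 - (-1)*R2:  [   0    0   18    1  -33 ]
R4 <- R4 - (-3)*R3:  [ 0  0  0  1  3 ]
Row echelon form:
[ 2  -4   5  -3  |  -11 ]
[ 0  -3   2   5  |   17 ]
[ 0   0  -6   0  |   12 ]
[ 0   0   0   1  |    3 ]
Back-substitution:
v = (3) / 1 = 3
u = (12) / -6 = -2
t = (17 - (2)*(-2) - (5)*(3)) / -3 = -2
s = (-11 - (-4)*(-2) - (5)*(-2) - (-3)*(3)) / 2 = 0

(0, -2, -2, 3)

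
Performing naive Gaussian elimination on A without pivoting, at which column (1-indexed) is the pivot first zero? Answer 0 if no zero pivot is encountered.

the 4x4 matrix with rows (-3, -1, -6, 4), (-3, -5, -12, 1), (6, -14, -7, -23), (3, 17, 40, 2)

first zero-pivot column = 4

Naive forward elimination:
R2 <- R2 - (1)*R1:  [  0  -4  -6  -3 ]
R3 <- R3 - (-2)*R1:  [   0  -16  -19  -15 ]
R4 <- R4 - (-1)*R1:  [  0  16  34   6 ]
R3 <- R3 - (4)*R2:  [  0   0   5  -3 ]
R4 <- R4 - (-4)*R2:  [  0   0  10  -6 ]
R4 <- R4 - (2)*R3:  [ 0  0  0  0 ]
Matrix at this point:
[ -3  -1  -6   4 ]
[  0  -4  -6  -3 ]
[  0   0   5  -3 ]
[  0   0   0   0 ]
Pivot entry (4,4) in the last row is zero and there are no rows below to swap with -> zero pivot in column 4 (A is singular).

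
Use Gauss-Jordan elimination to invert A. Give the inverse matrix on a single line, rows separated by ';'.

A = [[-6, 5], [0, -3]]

inverse = [-1/6 -5/18; 0 -1/3]

Gauss-Jordan on [A | I]:
R1 <- (1/-6)*R1:  [    1  -5/6  |  -1/6     0 ]
R2 <- (1/-3)*R2:  [    0     1  |     0  -1/3 ]
R1 <- R1 - (-5/6)*R2:  [     1      0  |   -1/6  -5/18 ]
Right block of [I | A^{-1}] is the inverse:
[ -1/6  -5/18 ]
[    0   -1/3 ]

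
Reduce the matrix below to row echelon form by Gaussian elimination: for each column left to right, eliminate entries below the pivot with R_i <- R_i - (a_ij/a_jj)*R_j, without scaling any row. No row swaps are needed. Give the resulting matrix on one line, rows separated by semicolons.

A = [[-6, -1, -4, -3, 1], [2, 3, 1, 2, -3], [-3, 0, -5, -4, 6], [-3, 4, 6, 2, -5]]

REF = [-6 -1 -4 -3 1; 0 8/3 -1/3 1 -8/3; 0 0 -47/16 -43/16 6; 0 0 0 -283/47 775/47]

Forward elimination:
R2 <- R2 - (-1/3)*R1:  [    0   8/3  -1/3     1  -8/3 ]
R3 <- R3 - (1/2)*R1:  [    0   1/2    -3  -5/2  11/2 ]
R4 <- R4 - (1/2)*R1:  [     0    9/2      8    7/2  -11/2 ]
R3 <- R3 - (3/16)*R2:  [      0       0  -47/16  -43/16       6 ]
R4 <- R4 - (27/16)*R2:  [      0       0  137/16   29/16      -1 ]
R4 <- R4 - (-137/47)*R3:  [       0        0        0  -283/47   775/47 ]
Row echelon form:
[ -6   -1      -4       -3       1 ]
[  0  8/3    -1/3        1    -8/3 ]
[  0    0  -47/16   -43/16       6 ]
[  0    0       0  -283/47  775/47 ]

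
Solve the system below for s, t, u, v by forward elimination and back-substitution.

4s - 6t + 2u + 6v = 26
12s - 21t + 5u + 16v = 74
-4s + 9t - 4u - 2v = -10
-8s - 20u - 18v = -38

(3, 0, -2, 3)

Forward elimination on [A|b]:
R2 <- R2 - (3)*R1:  [  0  -3  -1  -2  -4 ]
R3 <- R3 - (-1)*R1:  [  0   3  -2   4  16 ]
R4 <- R4 - (-2)*R1:  [   0  -12  -16   -6   14 ]
R3 <- R3 - (-1)*R2:  [  0   0  -3   2  12 ]
R4 <- R4 - (4)*R2:  [   0    0  -12    2   30 ]
R4 <- R4 - (4)*R3:  [   0    0    0   -6  -18 ]
Row echelon form:
[ 4  -6   2   6  |   26 ]
[ 0  -3  -1  -2  |   -4 ]
[ 0   0  -3   2  |   12 ]
[ 0   0   0  -6  |  -18 ]
Back-substitution:
v = (-18) / -6 = 3
u = (12 - (2)*(3)) / -3 = -2
t = (-4 - (-1)*(-2) - (-2)*(3)) / -3 = 0
s = (26 - (-6)*(0) - (2)*(-2) - (6)*(3)) / 4 = 3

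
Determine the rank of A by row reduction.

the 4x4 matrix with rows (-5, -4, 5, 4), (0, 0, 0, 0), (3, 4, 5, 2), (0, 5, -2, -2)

rank(A) = 3

Row reduction:
R3 <- R3 - (-3/5)*R1:  [    0   8/5     8  22/5 ]
R2 <-> R3   (pivot in column 2 was zero)
[ -5   -4   5     4 ]
[  0  8/5   8  22/5 ]
[  0    0   0     0 ]
[  0    5  -2    -2 ]
R4 <- R4 - (25/8)*R2:  [     0      0    -27  -63/4 ]
R3 <-> R4   (pivot in column 3 was zero)
[ -5   -4    5      4 ]
[  0  8/5    8   22/5 ]
[  0    0  -27  -63/4 ]
[  0    0    0      0 ]
Row echelon form:
[ -5   -4    5      4 ]
[  0  8/5    8   22/5 ]
[  0    0  -27  -63/4 ]
[  0    0    0      0 ]
Nonzero rows / pivot columns: 3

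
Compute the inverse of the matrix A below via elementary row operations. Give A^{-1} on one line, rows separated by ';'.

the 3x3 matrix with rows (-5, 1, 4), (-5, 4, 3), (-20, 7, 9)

inverse = [1/6 19/90 -13/90; -1/6 7/18 -1/18; 1/2 1/6 -1/6]

Gauss-Jordan on [A | I]:
R1 <- (1/-5)*R1:  [    1  -1/5  -4/5  |  -1/5     0     0 ]
R2 <- R2 - (-5)*R1:  [  0   3  -1  |  -1   1   0 ]
R3 <- R3 - (-20)*R1:  [  0   3  -7  |  -4   0   1 ]
R2 <- (1/3)*R2:  [    0     1  -1/3  |  -1/3   1/3     0 ]
R1 <- R1 - (-1/5)*R2:  [      1       0  -13/15  |   -4/15    1/15       0 ]
R3 <- R3 - (3)*R2:  [  0   0  -6  |  -3  -1   1 ]
R3 <- (1/-6)*R3:  [    0     0     1  |   1/2   1/6  -1/6 ]
R1 <- R1 - (-13/15)*R3:  [      1       0       0  |     1/6   19/90  -13/90 ]
R2 <- R2 - (-1/3)*R3:  [     0      1      0  |   -1/6   7/18  -1/18 ]
Right block of [I | A^{-1}] is the inverse:
[  1/6  19/90  -13/90 ]
[ -1/6   7/18   -1/18 ]
[  1/2    1/6    -1/6 ]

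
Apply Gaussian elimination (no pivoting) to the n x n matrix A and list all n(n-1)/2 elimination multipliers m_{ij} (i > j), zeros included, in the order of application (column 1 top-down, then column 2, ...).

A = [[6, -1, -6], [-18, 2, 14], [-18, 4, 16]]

multipliers: -3, -3, -1

Forward elimination:
R2 <- R2 - (-3)*R1:  [  0  -1  -4 ]
R3 <- R3 - (-3)*R1:  [  0   1  -2 ]
R3 <- R3 - (-1)*R2:  [  0   0  -6 ]
Multipliers (in order of application): m_{21} = -3, m_{31} = -3, m_{32} = -1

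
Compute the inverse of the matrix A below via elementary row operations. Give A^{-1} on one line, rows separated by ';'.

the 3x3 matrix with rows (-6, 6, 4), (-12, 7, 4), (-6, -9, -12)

inverse = [2/5 -3/10 1/30; 7/5 -4/5 1/5; -5/4 3/4 -1/4]

Gauss-Jordan on [A | I]:
R1 <- (1/-6)*R1:  [    1    -1  -2/3  |  -1/6     0     0 ]
R2 <- R2 - (-12)*R1:  [  0  -5  -4  |  -2   1   0 ]
R3 <- R3 - (-6)*R1:  [   0  -15  -16  |   -1    0    1 ]
R2 <- (1/-5)*R2:  [    0     1   4/5  |   2/5  -1/5     0 ]
R1 <- R1 - (-1)*R2:  [    1     0  2/15  |  7/30  -1/5     0 ]
R3 <- R3 - (-15)*R2:  [  0   0  -4  |   5  -3   1 ]
R3 <- (1/-4)*R3:  [    0     0     1  |  -5/4   3/4  -1/4 ]
R1 <- R1 - (2/15)*R3:  [     1      0      0  |    2/5  -3/10   1/30 ]
R2 <- R2 - (4/5)*R3:  [    0     1     0  |   7/5  -4/5   1/5 ]
Right block of [I | A^{-1}] is the inverse:
[  2/5  -3/10  1/30 ]
[  7/5   -4/5   1/5 ]
[ -5/4    3/4  -1/4 ]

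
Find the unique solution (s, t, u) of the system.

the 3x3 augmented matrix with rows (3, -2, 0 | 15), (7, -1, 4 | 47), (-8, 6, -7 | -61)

(5, 0, 3)

Forward elimination on [A|b]:
R2 <- R2 - (7/3)*R1:  [    0  11/3     4    12 ]
R3 <- R3 - (-8/3)*R1:  [   0  2/3   -7  -21 ]
R3 <- R3 - (2/11)*R2:  [       0        0   -85/11  -255/11 ]
Row echelon form:
[ 3    -2       0  |       15 ]
[ 0  11/3       4  |       12 ]
[ 0     0  -85/11  |  -255/11 ]
Back-substitution:
u = (-255/11) / (-85/11) = 3
t = (12 - (4)*(3)) / (11/3) = 0
s = (15 - (-2)*(0)) / 3 = 5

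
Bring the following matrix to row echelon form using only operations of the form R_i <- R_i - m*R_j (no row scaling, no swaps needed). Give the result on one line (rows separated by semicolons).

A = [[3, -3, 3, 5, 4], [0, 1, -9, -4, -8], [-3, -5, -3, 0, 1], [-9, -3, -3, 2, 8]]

REF = [3 -3 3 5 4; 0 1 -9 -4 -8; 0 0 -72 -27 -59; 0 0 0 29/4 91/12]

Forward elimination:
R3 <- R3 - (-1)*R1:  [  0  -8   0   5   5 ]
R4 <- R4 - (-3)*R1:  [   0  -12    6   17   20 ]
R3 <- R3 - (-8)*R2:  [   0    0  -72  -27  -59 ]
R4 <- R4 - (-12)*R2:  [    0     0  -102   -31   -76 ]
R4 <- R4 - (17/12)*R3:  [     0      0      0   29/4  91/12 ]
Row echelon form:
[ 3  -3    3     5      4 ]
[ 0   1   -9    -4     -8 ]
[ 0   0  -72   -27    -59 ]
[ 0   0    0  29/4  91/12 ]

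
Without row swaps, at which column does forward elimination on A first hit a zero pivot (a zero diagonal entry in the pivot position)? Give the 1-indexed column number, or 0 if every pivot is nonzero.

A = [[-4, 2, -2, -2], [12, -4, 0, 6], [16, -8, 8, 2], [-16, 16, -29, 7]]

Naive forward elimination:
R2 <- R2 - (-3)*R1:  [  0   2  -6   0 ]
R3 <- R3 - (-4)*R1:  [  0   0   0  -6 ]
R4 <- R4 - (4)*R1:  [   0    8  -21   15 ]
R4 <- R4 - (4)*R2:  [  0   0   3  15 ]
Matrix at this point:
[ -4  2  -2  -2 ]
[  0  2  -6   0 ]
[  0  0   0  -6 ]
[  0  0   3  15 ]
Pivot entry (3,3) is zero but row 4 has 3 in column 3 -> naive elimination stops; a row interchange (e.g. R3 <-> R4) would be required here.

first zero-pivot column = 3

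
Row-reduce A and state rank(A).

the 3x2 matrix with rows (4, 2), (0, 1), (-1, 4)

Row reduction:
R3 <- R3 - (-1/4)*R1:  [   0  9/2 ]
R3 <- R3 - (9/2)*R2:  [ 0  0 ]
Row echelon form:
[ 4  2 ]
[ 0  1 ]
[ 0  0 ]
Nonzero rows / pivot columns: 2

rank(A) = 2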